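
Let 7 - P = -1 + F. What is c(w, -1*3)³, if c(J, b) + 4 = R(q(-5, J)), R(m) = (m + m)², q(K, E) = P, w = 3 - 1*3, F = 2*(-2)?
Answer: 187149248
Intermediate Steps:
F = -4
w = 0 (w = 3 - 3 = 0)
P = 12 (P = 7 - (-1 - 4) = 7 - 1*(-5) = 7 + 5 = 12)
q(K, E) = 12
R(m) = 4*m² (R(m) = (2*m)² = 4*m²)
c(J, b) = 572 (c(J, b) = -4 + 4*12² = -4 + 4*144 = -4 + 576 = 572)
c(w, -1*3)³ = 572³ = 187149248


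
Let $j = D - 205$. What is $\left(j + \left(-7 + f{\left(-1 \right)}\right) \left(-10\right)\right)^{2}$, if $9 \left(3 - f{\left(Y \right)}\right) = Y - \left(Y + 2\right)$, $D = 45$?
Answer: $\frac{1210000}{81} \approx 14938.0$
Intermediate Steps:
$j = -160$ ($j = 45 - 205 = -160$)
$f{\left(Y \right)} = \frac{29}{9}$ ($f{\left(Y \right)} = 3 - \frac{Y - \left(Y + 2\right)}{9} = 3 - \frac{Y - \left(2 + Y\right)}{9} = 3 - - \frac{2}{9} = 3 + \frac{2}{9} = \frac{29}{9}$)
$\left(j + \left(-7 + f{\left(-1 \right)}\right) \left(-10\right)\right)^{2} = \left(-160 + \left(-7 + \frac{29}{9}\right) \left(-10\right)\right)^{2} = \left(-160 - - \frac{340}{9}\right)^{2} = \left(-160 + \frac{340}{9}\right)^{2} = \left(- \frac{1100}{9}\right)^{2} = \frac{1210000}{81}$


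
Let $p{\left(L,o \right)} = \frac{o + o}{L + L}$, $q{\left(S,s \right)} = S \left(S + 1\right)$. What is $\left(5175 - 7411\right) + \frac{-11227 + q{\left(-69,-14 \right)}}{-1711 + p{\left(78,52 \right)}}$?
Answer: $- \frac{11453311}{5131} \approx -2232.2$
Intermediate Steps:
$q{\left(S,s \right)} = S \left(1 + S\right)$
$p{\left(L,o \right)} = \frac{o}{L}$ ($p{\left(L,o \right)} = \frac{2 o}{2 L} = 2 o \frac{1}{2 L} = \frac{o}{L}$)
$\left(5175 - 7411\right) + \frac{-11227 + q{\left(-69,-14 \right)}}{-1711 + p{\left(78,52 \right)}} = \left(5175 - 7411\right) + \frac{-11227 - 69 \left(1 - 69\right)}{-1711 + \frac{52}{78}} = -2236 + \frac{-11227 - -4692}{-1711 + 52 \cdot \frac{1}{78}} = -2236 + \frac{-11227 + 4692}{-1711 + \frac{2}{3}} = -2236 - \frac{6535}{- \frac{5131}{3}} = -2236 - - \frac{19605}{5131} = -2236 + \frac{19605}{5131} = - \frac{11453311}{5131}$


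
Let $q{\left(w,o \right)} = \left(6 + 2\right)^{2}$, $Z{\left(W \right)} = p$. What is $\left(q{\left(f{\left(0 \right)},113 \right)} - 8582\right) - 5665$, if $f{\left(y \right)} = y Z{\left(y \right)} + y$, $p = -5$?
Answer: $-14183$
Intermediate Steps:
$Z{\left(W \right)} = -5$
$f{\left(y \right)} = - 4 y$ ($f{\left(y \right)} = y \left(-5\right) + y = - 5 y + y = - 4 y$)
$q{\left(w,o \right)} = 64$ ($q{\left(w,o \right)} = 8^{2} = 64$)
$\left(q{\left(f{\left(0 \right)},113 \right)} - 8582\right) - 5665 = \left(64 - 8582\right) - 5665 = -8518 - 5665 = -14183$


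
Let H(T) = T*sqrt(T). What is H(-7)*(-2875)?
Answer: 20125*I*sqrt(7) ≈ 53246.0*I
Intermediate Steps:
H(T) = T**(3/2)
H(-7)*(-2875) = (-7)**(3/2)*(-2875) = -7*I*sqrt(7)*(-2875) = 20125*I*sqrt(7)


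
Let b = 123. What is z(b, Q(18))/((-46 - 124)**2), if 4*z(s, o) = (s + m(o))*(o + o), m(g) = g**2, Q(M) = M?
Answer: 4023/28900 ≈ 0.13920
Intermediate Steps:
z(s, o) = o*(s + o**2)/2 (z(s, o) = ((s + o**2)*(o + o))/4 = ((s + o**2)*(2*o))/4 = (2*o*(s + o**2))/4 = o*(s + o**2)/2)
z(b, Q(18))/((-46 - 124)**2) = ((1/2)*18*(123 + 18**2))/((-46 - 124)**2) = ((1/2)*18*(123 + 324))/((-170)**2) = ((1/2)*18*447)/28900 = 4023*(1/28900) = 4023/28900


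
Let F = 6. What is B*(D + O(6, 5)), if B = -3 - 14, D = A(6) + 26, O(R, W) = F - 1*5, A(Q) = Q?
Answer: -561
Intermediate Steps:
O(R, W) = 1 (O(R, W) = 6 - 1*5 = 6 - 5 = 1)
D = 32 (D = 6 + 26 = 32)
B = -17
B*(D + O(6, 5)) = -17*(32 + 1) = -17*33 = -561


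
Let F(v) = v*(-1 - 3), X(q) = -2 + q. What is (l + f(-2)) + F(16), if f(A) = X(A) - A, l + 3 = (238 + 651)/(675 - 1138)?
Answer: -32836/463 ≈ -70.920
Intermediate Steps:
F(v) = -4*v (F(v) = v*(-4) = -4*v)
l = -2278/463 (l = -3 + (238 + 651)/(675 - 1138) = -3 + 889/(-463) = -3 + 889*(-1/463) = -3 - 889/463 = -2278/463 ≈ -4.9201)
f(A) = -2 (f(A) = (-2 + A) - A = -2)
(l + f(-2)) + F(16) = (-2278/463 - 2) - 4*16 = -3204/463 - 64 = -32836/463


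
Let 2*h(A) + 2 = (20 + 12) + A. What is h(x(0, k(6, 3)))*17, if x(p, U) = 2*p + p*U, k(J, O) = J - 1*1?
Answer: 255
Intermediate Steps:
k(J, O) = -1 + J (k(J, O) = J - 1 = -1 + J)
x(p, U) = 2*p + U*p
h(A) = 15 + A/2 (h(A) = -1 + ((20 + 12) + A)/2 = -1 + (32 + A)/2 = -1 + (16 + A/2) = 15 + A/2)
h(x(0, k(6, 3)))*17 = (15 + (0*(2 + (-1 + 6)))/2)*17 = (15 + (0*(2 + 5))/2)*17 = (15 + (0*7)/2)*17 = (15 + (½)*0)*17 = (15 + 0)*17 = 15*17 = 255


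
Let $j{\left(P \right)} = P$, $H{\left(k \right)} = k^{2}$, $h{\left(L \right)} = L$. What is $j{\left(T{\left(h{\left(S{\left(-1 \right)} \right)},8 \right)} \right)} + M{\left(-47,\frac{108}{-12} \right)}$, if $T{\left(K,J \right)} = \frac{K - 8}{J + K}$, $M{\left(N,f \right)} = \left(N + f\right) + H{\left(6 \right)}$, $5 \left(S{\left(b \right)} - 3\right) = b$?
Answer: $- \frac{553}{27} \approx -20.481$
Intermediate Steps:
$S{\left(b \right)} = 3 + \frac{b}{5}$
$M{\left(N,f \right)} = 36 + N + f$ ($M{\left(N,f \right)} = \left(N + f\right) + 6^{2} = \left(N + f\right) + 36 = 36 + N + f$)
$T{\left(K,J \right)} = \frac{-8 + K}{J + K}$
$j{\left(T{\left(h{\left(S{\left(-1 \right)} \right)},8 \right)} \right)} + M{\left(-47,\frac{108}{-12} \right)} = \frac{-8 + \left(3 + \frac{1}{5} \left(-1\right)\right)}{8 + \left(3 + \frac{1}{5} \left(-1\right)\right)} + \left(36 - 47 + \frac{108}{-12}\right) = \frac{-8 + \left(3 - \frac{1}{5}\right)}{8 + \left(3 - \frac{1}{5}\right)} + \left(36 - 47 + 108 \left(- \frac{1}{12}\right)\right) = \frac{-8 + \frac{14}{5}}{8 + \frac{14}{5}} - 20 = \frac{1}{\frac{54}{5}} \left(- \frac{26}{5}\right) - 20 = \frac{5}{54} \left(- \frac{26}{5}\right) - 20 = - \frac{13}{27} - 20 = - \frac{553}{27}$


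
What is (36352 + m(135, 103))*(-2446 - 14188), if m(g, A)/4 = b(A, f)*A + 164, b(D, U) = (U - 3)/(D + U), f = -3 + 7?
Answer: -65875097912/107 ≈ -6.1566e+8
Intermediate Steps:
f = 4
b(D, U) = (-3 + U)/(D + U)
m(g, A) = 656 + 4*A/(4 + A) (m(g, A) = 4*(((-3 + 4)/(A + 4))*A + 164) = 4*((1/(4 + A))*A + 164) = 4*(A/(4 + A) + 164) = 4*(164 + A/(4 + A)) = 656 + 4*A/(4 + A))
(36352 + m(135, 103))*(-2446 - 14188) = (36352 + 4*(656 + 165*103)/(4 + 103))*(-2446 - 14188) = (36352 + 4*(656 + 16995)/107)*(-16634) = (36352 + 4*(1/107)*17651)*(-16634) = (36352 + 70604/107)*(-16634) = (3960268/107)*(-16634) = -65875097912/107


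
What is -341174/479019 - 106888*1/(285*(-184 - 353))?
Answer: -337863986/24437154285 ≈ -0.013826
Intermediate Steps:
-341174/479019 - 106888*1/(285*(-184 - 353)) = -341174*1/479019 - 106888/((-537*285)) = -341174/479019 - 106888/(-153045) = -341174/479019 - 106888*(-1/153045) = -341174/479019 + 106888/153045 = -337863986/24437154285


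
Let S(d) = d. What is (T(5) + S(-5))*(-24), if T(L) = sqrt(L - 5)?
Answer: 120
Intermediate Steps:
T(L) = sqrt(-5 + L)
(T(5) + S(-5))*(-24) = (sqrt(-5 + 5) - 5)*(-24) = (sqrt(0) - 5)*(-24) = (0 - 5)*(-24) = -5*(-24) = 120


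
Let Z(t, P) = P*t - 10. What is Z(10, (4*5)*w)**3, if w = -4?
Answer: -531441000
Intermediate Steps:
Z(t, P) = -10 + P*t
Z(10, (4*5)*w)**3 = (-10 + ((4*5)*(-4))*10)**3 = (-10 + (20*(-4))*10)**3 = (-10 - 80*10)**3 = (-10 - 800)**3 = (-810)**3 = -531441000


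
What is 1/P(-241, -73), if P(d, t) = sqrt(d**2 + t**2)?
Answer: sqrt(63410)/63410 ≈ 0.0039712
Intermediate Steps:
1/P(-241, -73) = 1/(sqrt((-241)**2 + (-73)**2)) = 1/(sqrt(58081 + 5329)) = 1/(sqrt(63410)) = sqrt(63410)/63410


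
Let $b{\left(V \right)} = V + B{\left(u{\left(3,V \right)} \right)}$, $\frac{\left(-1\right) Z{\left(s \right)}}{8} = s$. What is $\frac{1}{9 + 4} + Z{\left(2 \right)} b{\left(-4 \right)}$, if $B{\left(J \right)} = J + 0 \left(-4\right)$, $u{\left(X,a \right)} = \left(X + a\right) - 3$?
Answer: $\frac{1665}{13} \approx 128.08$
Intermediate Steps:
$Z{\left(s \right)} = - 8 s$
$u{\left(X,a \right)} = -3 + X + a$
$B{\left(J \right)} = J$ ($B{\left(J \right)} = J + 0 = J$)
$b{\left(V \right)} = 2 V$ ($b{\left(V \right)} = V + \left(-3 + 3 + V\right) = V + V = 2 V$)
$\frac{1}{9 + 4} + Z{\left(2 \right)} b{\left(-4 \right)} = \frac{1}{9 + 4} + \left(-8\right) 2 \cdot 2 \left(-4\right) = \frac{1}{13} - -128 = \frac{1}{13} + 128 = \frac{1665}{13}$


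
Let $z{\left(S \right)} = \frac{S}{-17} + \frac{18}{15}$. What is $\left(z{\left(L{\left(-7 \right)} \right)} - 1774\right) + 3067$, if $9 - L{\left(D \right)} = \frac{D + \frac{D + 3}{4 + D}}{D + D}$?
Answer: $\frac{4618489}{3570} \approx 1293.7$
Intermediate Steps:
$L{\left(D \right)} = 9 - \frac{D + \frac{3 + D}{4 + D}}{2 D}$ ($L{\left(D \right)} = 9 - \frac{D + \frac{D + 3}{4 + D}}{D + D} = 9 - \frac{D + \frac{3 + D}{4 + D}}{2 D}$)
$z{\left(S \right)} = \frac{6}{5} - \frac{S}{17}$ ($z{\left(S \right)} = S \left(- \frac{1}{17}\right) + 18 \cdot \frac{1}{15} = - \frac{S}{17} + \frac{6}{5} = \frac{6}{5} - \frac{S}{17}$)
$\left(z{\left(L{\left(-7 \right)} \right)} - 1774\right) + 3067 = \left(\left(\frac{6}{5} - \frac{\frac{1}{2} \frac{1}{-7} \frac{1}{4 - 7} \left(-3 + 17 \left(-7\right)^{2} + 67 \left(-7\right)\right)}{17}\right) - 1774\right) + 3067 = \left(\left(\frac{6}{5} - \frac{\frac{1}{2} \left(- \frac{1}{7}\right) \frac{1}{-3} \left(-3 + 17 \cdot 49 - 469\right)}{17}\right) - 1774\right) + 3067 = \left(\left(\frac{6}{5} - \frac{\frac{1}{2} \left(- \frac{1}{7}\right) \left(- \frac{1}{3}\right) \left(-3 + 833 - 469\right)}{17}\right) - 1774\right) + 3067 = \left(\left(\frac{6}{5} - \frac{\frac{1}{2} \left(- \frac{1}{7}\right) \left(- \frac{1}{3}\right) 361}{17}\right) - 1774\right) + 3067 = \left(\left(\frac{6}{5} - \frac{361}{714}\right) - 1774\right) + 3067 = \left(\frac{2479}{3570} - 1774\right) + 3067 = - \frac{6330701}{3570} + 3067 = \frac{4618489}{3570}$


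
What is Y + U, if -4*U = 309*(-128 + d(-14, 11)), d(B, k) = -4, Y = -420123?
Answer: -409926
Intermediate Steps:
U = 10197 (U = -309*(-128 - 4)/4 = -309*(-132)/4 = -¼*(-40788) = 10197)
Y + U = -420123 + 10197 = -409926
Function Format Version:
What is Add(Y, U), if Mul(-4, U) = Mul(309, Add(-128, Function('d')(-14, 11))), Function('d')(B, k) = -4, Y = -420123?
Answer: -409926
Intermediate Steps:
U = 10197 (U = Mul(Rational(-1, 4), Mul(309, Add(-128, -4))) = Mul(Rational(-1, 4), Mul(309, -132)) = Mul(Rational(-1, 4), -40788) = 10197)
Add(Y, U) = Add(-420123, 10197) = -409926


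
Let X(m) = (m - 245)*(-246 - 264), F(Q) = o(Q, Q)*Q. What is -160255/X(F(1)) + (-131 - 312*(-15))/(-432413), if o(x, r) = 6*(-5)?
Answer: -13986868513/12129184650 ≈ -1.1532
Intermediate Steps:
o(x, r) = -30
F(Q) = -30*Q
X(m) = 124950 - 510*m (X(m) = (-245 + m)*(-510) = 124950 - 510*m)
-160255/X(F(1)) + (-131 - 312*(-15))/(-432413) = -160255/(124950 - (-15300)) + (-131 - 312*(-15))/(-432413) = -160255/(124950 - 510*(-30)) + (-131 + 4680)*(-1/432413) = -160255/(124950 + 15300) + 4549*(-1/432413) = -160255/140250 - 4549/432413 = -160255*1/140250 - 4549/432413 = -32051/28050 - 4549/432413 = -13986868513/12129184650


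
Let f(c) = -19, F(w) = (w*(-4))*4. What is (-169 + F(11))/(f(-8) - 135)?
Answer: 345/154 ≈ 2.2403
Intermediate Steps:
F(w) = -16*w (F(w) = -4*w*4 = -16*w)
(-169 + F(11))/(f(-8) - 135) = (-169 - 16*11)/(-19 - 135) = (-169 - 176)/(-154) = -345*(-1/154) = 345/154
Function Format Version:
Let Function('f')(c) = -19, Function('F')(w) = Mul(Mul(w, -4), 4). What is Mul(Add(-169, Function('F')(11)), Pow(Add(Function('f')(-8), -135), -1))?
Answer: Rational(345, 154) ≈ 2.2403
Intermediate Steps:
Function('F')(w) = Mul(-16, w) (Function('F')(w) = Mul(Mul(-4, w), 4) = Mul(-16, w))
Mul(Add(-169, Function('F')(11)), Pow(Add(Function('f')(-8), -135), -1)) = Mul(Add(-169, Mul(-16, 11)), Pow(Add(-19, -135), -1)) = Mul(Add(-169, -176), Pow(-154, -1)) = Mul(-345, Rational(-1, 154)) = Rational(345, 154)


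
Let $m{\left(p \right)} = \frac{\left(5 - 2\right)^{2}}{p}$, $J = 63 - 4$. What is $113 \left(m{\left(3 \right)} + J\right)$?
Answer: $7006$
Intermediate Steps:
$J = 59$
$m{\left(p \right)} = \frac{9}{p}$ ($m{\left(p \right)} = \frac{3^{2}}{p} = \frac{9}{p}$)
$113 \left(m{\left(3 \right)} + J\right) = 113 \left(\frac{9}{3} + 59\right) = 113 \left(9 \cdot \frac{1}{3} + 59\right) = 113 \left(3 + 59\right) = 113 \cdot 62 = 7006$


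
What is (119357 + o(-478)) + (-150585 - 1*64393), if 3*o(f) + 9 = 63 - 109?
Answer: -286918/3 ≈ -95639.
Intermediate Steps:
o(f) = -55/3 (o(f) = -3 + (63 - 109)/3 = -3 + (1/3)*(-46) = -3 - 46/3 = -55/3)
(119357 + o(-478)) + (-150585 - 1*64393) = (119357 - 55/3) + (-150585 - 1*64393) = 358016/3 + (-150585 - 64393) = 358016/3 - 214978 = -286918/3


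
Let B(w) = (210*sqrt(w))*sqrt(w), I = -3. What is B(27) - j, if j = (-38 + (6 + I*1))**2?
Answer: 4445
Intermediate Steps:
B(w) = 210*w
j = 1225 (j = (-38 + (6 - 3*1))**2 = (-38 + (6 - 3))**2 = (-38 + 3)**2 = (-35)**2 = 1225)
B(27) - j = 210*27 - 1*1225 = 5670 - 1225 = 4445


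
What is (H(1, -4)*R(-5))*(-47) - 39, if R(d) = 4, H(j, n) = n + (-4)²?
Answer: -2295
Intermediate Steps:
H(j, n) = 16 + n (H(j, n) = n + 16 = 16 + n)
(H(1, -4)*R(-5))*(-47) - 39 = ((16 - 4)*4)*(-47) - 39 = (12*4)*(-47) - 39 = 48*(-47) - 39 = -2256 - 39 = -2295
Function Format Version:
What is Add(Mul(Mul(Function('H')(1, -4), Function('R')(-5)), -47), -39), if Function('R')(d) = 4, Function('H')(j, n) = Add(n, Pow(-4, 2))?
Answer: -2295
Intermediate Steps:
Function('H')(j, n) = Add(16, n) (Function('H')(j, n) = Add(n, 16) = Add(16, n))
Add(Mul(Mul(Function('H')(1, -4), Function('R')(-5)), -47), -39) = Add(Mul(Mul(Add(16, -4), 4), -47), -39) = Add(Mul(Mul(12, 4), -47), -39) = Add(Mul(48, -47), -39) = Add(-2256, -39) = -2295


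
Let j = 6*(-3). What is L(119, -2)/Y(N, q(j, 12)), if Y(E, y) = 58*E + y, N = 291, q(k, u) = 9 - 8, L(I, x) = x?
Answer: -2/16879 ≈ -0.00011849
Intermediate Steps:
j = -18
q(k, u) = 1
Y(E, y) = y + 58*E
L(119, -2)/Y(N, q(j, 12)) = -2/(1 + 58*291) = -2/(1 + 16878) = -2/16879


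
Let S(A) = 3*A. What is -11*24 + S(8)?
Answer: -240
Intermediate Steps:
-11*24 + S(8) = -11*24 + 3*8 = -264 + 24 = -240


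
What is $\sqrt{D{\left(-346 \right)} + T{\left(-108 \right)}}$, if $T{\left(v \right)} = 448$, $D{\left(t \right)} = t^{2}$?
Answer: $2 \sqrt{30041} \approx 346.65$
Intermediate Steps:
$\sqrt{D{\left(-346 \right)} + T{\left(-108 \right)}} = \sqrt{\left(-346\right)^{2} + 448} = \sqrt{119716 + 448} = \sqrt{120164} = 2 \sqrt{30041}$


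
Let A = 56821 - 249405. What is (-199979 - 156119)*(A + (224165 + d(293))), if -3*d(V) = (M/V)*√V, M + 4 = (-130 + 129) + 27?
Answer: -11245930938 + 7834156*√293/879 ≈ -1.1246e+10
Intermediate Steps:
A = -192584
M = 22 (M = -4 + ((-130 + 129) + 27) = -4 + (-1 + 27) = -4 + 26 = 22)
d(V) = -22/(3*√V) (d(V) = -22/V*√V/3 = -22/(3*√V))
(-199979 - 156119)*(A + (224165 + d(293))) = (-199979 - 156119)*(-192584 + (224165 - 22*√293/879)) = -356098*(-192584 + (224165 - 22*√293/879)) = -356098*(31581 - 22*√293/879) = -11245930938 + 7834156*√293/879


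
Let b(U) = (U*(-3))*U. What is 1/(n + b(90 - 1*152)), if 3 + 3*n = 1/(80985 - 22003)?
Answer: -176946/2040718217 ≈ -8.6708e-5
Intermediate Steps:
b(U) = -3*U² (b(U) = (-3*U)*U = -3*U²)
n = -176945/176946 (n = -1 + 1/(3*(80985 - 22003)) = -1 + (⅓)/58982 = -1 + (⅓)*(1/58982) = -1 + 1/176946 = -176945/176946 ≈ -0.99999)
1/(n + b(90 - 1*152)) = 1/(-176945/176946 - 3*(90 - 1*152)²) = 1/(-176945/176946 - 3*(90 - 152)²) = 1/(-176945/176946 - 3*(-62)²) = 1/(-176945/176946 - 3*3844) = 1/(-176945/176946 - 11532) = 1/(-2040718217/176946) = -176946/2040718217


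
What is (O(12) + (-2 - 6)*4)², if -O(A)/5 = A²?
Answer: 565504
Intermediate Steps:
O(A) = -5*A²
(O(12) + (-2 - 6)*4)² = (-5*12² + (-2 - 6)*4)² = (-5*144 - 8*4)² = (-720 - 32)² = (-752)² = 565504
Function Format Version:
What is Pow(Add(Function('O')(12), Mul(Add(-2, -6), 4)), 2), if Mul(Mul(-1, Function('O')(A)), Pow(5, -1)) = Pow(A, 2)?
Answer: 565504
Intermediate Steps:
Function('O')(A) = Mul(-5, Pow(A, 2))
Pow(Add(Function('O')(12), Mul(Add(-2, -6), 4)), 2) = Pow(Add(Mul(-5, Pow(12, 2)), Mul(Add(-2, -6), 4)), 2) = Pow(Add(Mul(-5, 144), Mul(-8, 4)), 2) = Pow(Add(-720, -32), 2) = Pow(-752, 2) = 565504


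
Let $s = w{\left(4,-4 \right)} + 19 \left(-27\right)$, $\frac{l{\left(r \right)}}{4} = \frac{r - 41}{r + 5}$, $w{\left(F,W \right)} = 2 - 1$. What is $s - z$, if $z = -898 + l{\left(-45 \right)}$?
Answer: $\frac{1887}{5} \approx 377.4$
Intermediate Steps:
$w{\left(F,W \right)} = 1$ ($w{\left(F,W \right)} = 2 - 1 = 1$)
$l{\left(r \right)} = \frac{4 \left(-41 + r\right)}{5 + r}$ ($l{\left(r \right)} = 4 \frac{r - 41}{r + 5} = 4 \frac{-41 + r}{5 + r} = \frac{4 \left(-41 + r\right)}{5 + r}$)
$s = -512$ ($s = 1 + 19 \left(-27\right) = 1 - 513 = -512$)
$z = - \frac{4447}{5}$ ($z = -898 + \frac{4 \left(-41 - 45\right)}{5 - 45} = -898 + 4 \frac{1}{-40} \left(-86\right) = -898 + 4 \left(- \frac{1}{40}\right) \left(-86\right) = -898 + \frac{43}{5} = - \frac{4447}{5} \approx -889.4$)
$s - z = -512 - - \frac{4447}{5} = -512 + \frac{4447}{5} = \frac{1887}{5}$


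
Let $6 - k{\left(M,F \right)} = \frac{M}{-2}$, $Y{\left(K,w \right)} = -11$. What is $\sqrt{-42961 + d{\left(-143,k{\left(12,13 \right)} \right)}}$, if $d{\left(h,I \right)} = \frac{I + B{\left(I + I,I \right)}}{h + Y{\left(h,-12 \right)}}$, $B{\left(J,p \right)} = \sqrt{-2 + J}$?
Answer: $\frac{\sqrt{-1018864924 - 154 \sqrt{22}}}{154} \approx 207.27 i$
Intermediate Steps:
$k{\left(M,F \right)} = 6 + \frac{M}{2}$ ($k{\left(M,F \right)} = 6 - \frac{M}{-2} = 6 - M \left(- \frac{1}{2}\right) = 6 - - \frac{M}{2} = 6 + \frac{M}{2}$)
$d{\left(h,I \right)} = \frac{I + \sqrt{-2 + 2 I}}{-11 + h}$ ($d{\left(h,I \right)} = \frac{I + \sqrt{-2 + \left(I + I\right)}}{h - 11} = \frac{I + \sqrt{-2 + 2 I}}{-11 + h}$)
$\sqrt{-42961 + d{\left(-143,k{\left(12,13 \right)} \right)}} = \sqrt{-42961 + \frac{\left(6 + \frac{1}{2} \cdot 12\right) + \sqrt{-2 + 2 \left(6 + \frac{1}{2} \cdot 12\right)}}{-11 - 143}} = \sqrt{-42961 + \frac{\left(6 + 6\right) + \sqrt{-2 + 2 \left(6 + 6\right)}}{-154}} = \sqrt{-42961 - \frac{12 + \sqrt{-2 + 2 \cdot 12}}{154}} = \sqrt{-42961 - \frac{12 + \sqrt{-2 + 24}}{154}} = \sqrt{-42961 - \frac{12 + \sqrt{22}}{154}} = \sqrt{-42961 - \left(\frac{6}{77} + \frac{\sqrt{22}}{154}\right)} = \sqrt{- \frac{3308003}{77} - \frac{\sqrt{22}}{154}}$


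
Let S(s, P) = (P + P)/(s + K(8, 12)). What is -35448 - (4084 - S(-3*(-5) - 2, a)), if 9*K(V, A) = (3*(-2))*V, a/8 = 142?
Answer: -902420/23 ≈ -39236.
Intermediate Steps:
a = 1136 (a = 8*142 = 1136)
K(V, A) = -2*V/3 (K(V, A) = ((3*(-2))*V)/9 = (-6*V)/9 = -2*V/3)
S(s, P) = 2*P/(-16/3 + s) (S(s, P) = (P + P)/(s - 2/3*8) = (2*P)/(s - 16/3) = (2*P)/(-16/3 + s) = 2*P/(-16/3 + s))
-35448 - (4084 - S(-3*(-5) - 2, a)) = -35448 - (4084 - 6*1136/(-16 + 3*(-3*(-5) - 2))) = -35448 - (4084 - 6*1136/(-16 + 3*(15 - 2))) = -35448 - (4084 - 6*1136/(-16 + 3*13)) = -35448 - (4084 - 6*1136/(-16 + 39)) = -35448 - (4084 - 6*1136/23) = -35448 - (4084 - 1*6816/23) = -35448 - (4084 - 6816/23) = -35448 - 1*87116/23 = -35448 - 87116/23 = -902420/23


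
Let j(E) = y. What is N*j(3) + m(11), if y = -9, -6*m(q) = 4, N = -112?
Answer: 3022/3 ≈ 1007.3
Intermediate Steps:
m(q) = -2/3 (m(q) = -1/6*4 = -2/3)
j(E) = -9
N*j(3) + m(11) = -112*(-9) - 2/3 = 1008 - 2/3 = 3022/3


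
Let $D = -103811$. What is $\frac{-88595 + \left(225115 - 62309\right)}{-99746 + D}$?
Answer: $- \frac{74211}{203557} \approx -0.36457$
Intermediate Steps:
$\frac{-88595 + \left(225115 - 62309\right)}{-99746 + D} = \frac{-88595 + \left(225115 - 62309\right)}{-99746 - 103811} = \frac{-88595 + \left(225115 - 62309\right)}{-203557} = \left(-88595 + 162806\right) \left(- \frac{1}{203557}\right) = 74211 \left(- \frac{1}{203557}\right) = - \frac{74211}{203557}$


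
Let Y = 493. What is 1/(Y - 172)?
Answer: 1/321 ≈ 0.0031153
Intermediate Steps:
1/(Y - 172) = 1/(493 - 172) = 1/321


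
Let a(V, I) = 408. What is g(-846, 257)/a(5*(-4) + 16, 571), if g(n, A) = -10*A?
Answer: -1285/204 ≈ -6.2990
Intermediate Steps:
g(-846, 257)/a(5*(-4) + 16, 571) = -10*257/408 = -2570*1/408 = -1285/204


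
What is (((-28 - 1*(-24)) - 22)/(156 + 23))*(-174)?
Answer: 4524/179 ≈ 25.274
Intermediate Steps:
(((-28 - 1*(-24)) - 22)/(156 + 23))*(-174) = (((-28 + 24) - 22)/179)*(-174) = ((-4 - 22)*(1/179))*(-174) = -26*1/179*(-174) = -26/179*(-174) = 4524/179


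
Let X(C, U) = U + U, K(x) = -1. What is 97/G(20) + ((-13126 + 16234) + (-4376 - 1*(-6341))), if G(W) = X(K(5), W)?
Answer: 203017/40 ≈ 5075.4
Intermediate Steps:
X(C, U) = 2*U
G(W) = 2*W
97/G(20) + ((-13126 + 16234) + (-4376 - 1*(-6341))) = 97/(2*20) + ((-13126 + 16234) + (-4376 - 1*(-6341))) = 97/40 + (3108 + (-4376 + 6341)) = (1/40)*97 + (3108 + 1965) = 97/40 + 5073 = 203017/40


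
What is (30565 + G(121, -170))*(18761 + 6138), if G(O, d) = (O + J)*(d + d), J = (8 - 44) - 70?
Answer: 634053035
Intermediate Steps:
J = -106 (J = -36 - 70 = -106)
G(O, d) = 2*d*(-106 + O) (G(O, d) = (O - 106)*(d + d) = (-106 + O)*(2*d) = 2*d*(-106 + O))
(30565 + G(121, -170))*(18761 + 6138) = (30565 + 2*(-170)*(-106 + 121))*(18761 + 6138) = (30565 + 2*(-170)*15)*24899 = (30565 - 5100)*24899 = 25465*24899 = 634053035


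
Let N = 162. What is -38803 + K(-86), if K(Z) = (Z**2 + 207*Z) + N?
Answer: -49047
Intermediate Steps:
K(Z) = 162 + Z**2 + 207*Z (K(Z) = (Z**2 + 207*Z) + 162 = 162 + Z**2 + 207*Z)
-38803 + K(-86) = -38803 + (162 + (-86)**2 + 207*(-86)) = -38803 + (162 + 7396 - 17802) = -38803 - 10244 = -49047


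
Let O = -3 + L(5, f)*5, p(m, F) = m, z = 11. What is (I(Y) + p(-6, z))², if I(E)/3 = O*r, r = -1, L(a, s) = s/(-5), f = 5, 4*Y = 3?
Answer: 324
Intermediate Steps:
Y = ¾ (Y = (¼)*3 = ¾ ≈ 0.75000)
L(a, s) = -s/5 (L(a, s) = s*(-⅕) = -s/5)
O = -8 (O = -3 - ⅕*5*5 = -3 - 1*5 = -3 - 5 = -8)
I(E) = 24 (I(E) = 3*(-8*(-1)) = 3*8 = 24)
(I(Y) + p(-6, z))² = (24 - 6)² = 18² = 324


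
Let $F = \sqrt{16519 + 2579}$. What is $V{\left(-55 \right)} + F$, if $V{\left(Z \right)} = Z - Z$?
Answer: $3 \sqrt{2122} \approx 138.2$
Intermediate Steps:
$F = 3 \sqrt{2122}$ ($F = \sqrt{19098} = 3 \sqrt{2122} \approx 138.2$)
$V{\left(Z \right)} = 0$
$V{\left(-55 \right)} + F = 0 + 3 \sqrt{2122} = 3 \sqrt{2122}$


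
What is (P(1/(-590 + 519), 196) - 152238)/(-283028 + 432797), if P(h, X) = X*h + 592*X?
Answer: -2570822/10633599 ≈ -0.24176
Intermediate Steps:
P(h, X) = 592*X + X*h
(P(1/(-590 + 519), 196) - 152238)/(-283028 + 432797) = (196*(592 + 1/(-590 + 519)) - 152238)/(-283028 + 432797) = (196*(592 + 1/(-71)) - 152238)/149769 = (196*(592 - 1/71) - 152238)*(1/149769) = (196*(42031/71) - 152238)*(1/149769) = (8238076/71 - 152238)*(1/149769) = -2570822/71*1/149769 = -2570822/10633599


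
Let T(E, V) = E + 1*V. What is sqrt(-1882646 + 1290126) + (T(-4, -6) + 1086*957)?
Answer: 1039292 + 2*I*sqrt(148130) ≈ 1.0393e+6 + 769.75*I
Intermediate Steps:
T(E, V) = E + V
sqrt(-1882646 + 1290126) + (T(-4, -6) + 1086*957) = sqrt(-1882646 + 1290126) + ((-4 - 6) + 1086*957) = sqrt(-592520) + (-10 + 1039302) = 2*I*sqrt(148130) + 1039292 = 1039292 + 2*I*sqrt(148130)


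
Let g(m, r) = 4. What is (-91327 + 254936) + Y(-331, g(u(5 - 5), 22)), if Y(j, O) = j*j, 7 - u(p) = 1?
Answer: 273170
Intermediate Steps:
u(p) = 6 (u(p) = 7 - 1*1 = 7 - 1 = 6)
Y(j, O) = j²
(-91327 + 254936) + Y(-331, g(u(5 - 5), 22)) = (-91327 + 254936) + (-331)² = 163609 + 109561 = 273170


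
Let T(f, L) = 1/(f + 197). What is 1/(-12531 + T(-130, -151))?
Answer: -67/839576 ≈ -7.9802e-5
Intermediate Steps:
T(f, L) = 1/(197 + f)
1/(-12531 + T(-130, -151)) = 1/(-12531 + 1/(197 - 130)) = 1/(-12531 + 1/67) = 1/(-839576/67) = -67/839576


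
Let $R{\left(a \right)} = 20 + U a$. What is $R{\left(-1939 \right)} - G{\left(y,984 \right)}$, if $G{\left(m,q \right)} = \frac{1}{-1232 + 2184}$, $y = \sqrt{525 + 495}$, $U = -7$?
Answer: $\frac{12940535}{952} \approx 13593.0$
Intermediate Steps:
$R{\left(a \right)} = 20 - 7 a$
$y = 2 \sqrt{255}$ ($y = \sqrt{1020} = 2 \sqrt{255} \approx 31.937$)
$G{\left(m,q \right)} = \frac{1}{952}$
$R{\left(-1939 \right)} - G{\left(y,984 \right)} = \left(20 - -13573\right) - \frac{1}{952} = \left(20 + 13573\right) - \frac{1}{952} = 13593 - \frac{1}{952} = \frac{12940535}{952}$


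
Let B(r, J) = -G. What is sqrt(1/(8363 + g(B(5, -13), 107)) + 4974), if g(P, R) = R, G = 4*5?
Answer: sqrt(2949084670)/770 ≈ 70.527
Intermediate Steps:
G = 20
B(r, J) = -20 (B(r, J) = -1*20 = -20)
sqrt(1/(8363 + g(B(5, -13), 107)) + 4974) = sqrt(1/(8363 + 107) + 4974) = sqrt(1/8470 + 4974) = sqrt(42129781/8470) = sqrt(2949084670)/770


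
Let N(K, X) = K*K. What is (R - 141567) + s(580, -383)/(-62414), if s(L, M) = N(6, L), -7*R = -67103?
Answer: -28831086388/218449 ≈ -1.3198e+5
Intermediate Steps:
N(K, X) = K²
R = 67103/7 (R = -⅐*(-67103) = 67103/7 ≈ 9586.1)
s(L, M) = 36 (s(L, M) = 6² = 36)
(R - 141567) + s(580, -383)/(-62414) = (67103/7 - 141567) + 36/(-62414) = -923866/7 + 36*(-1/62414) = -923866/7 - 18/31207 = -28831086388/218449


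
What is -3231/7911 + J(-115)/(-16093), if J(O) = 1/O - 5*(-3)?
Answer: -665914901/1626760905 ≈ -0.40935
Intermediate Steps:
J(O) = 15 + 1/O (J(O) = 1/O + 15 = 15 + 1/O)
-3231/7911 + J(-115)/(-16093) = -3231/7911 + (15 + 1/(-115))/(-16093) = -3231*1/7911 + (15 - 1/115)*(-1/16093) = -359/879 + (1724/115)*(-1/16093) = -359/879 - 1724/1850695 = -665914901/1626760905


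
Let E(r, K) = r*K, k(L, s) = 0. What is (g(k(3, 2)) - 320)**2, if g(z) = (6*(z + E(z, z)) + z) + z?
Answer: 102400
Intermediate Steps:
E(r, K) = K*r
g(z) = 6*z**2 + 8*z (g(z) = (6*(z + z*z) + z) + z = (6*(z + z**2) + z) + z = ((6*z + 6*z**2) + z) + z = (6*z**2 + 7*z) + z = 6*z**2 + 8*z)
(g(k(3, 2)) - 320)**2 = (2*0*(4 + 3*0) - 320)**2 = (2*0*(4 + 0) - 320)**2 = (2*0*4 - 320)**2 = (0 - 320)**2 = (-320)**2 = 102400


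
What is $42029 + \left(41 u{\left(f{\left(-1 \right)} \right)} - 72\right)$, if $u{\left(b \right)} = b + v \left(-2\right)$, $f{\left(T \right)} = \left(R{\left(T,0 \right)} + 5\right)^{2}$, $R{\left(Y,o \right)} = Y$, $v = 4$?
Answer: $42285$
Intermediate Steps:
$f{\left(T \right)} = \left(5 + T\right)^{2}$ ($f{\left(T \right)} = \left(T + 5\right)^{2} = \left(5 + T\right)^{2}$)
$u{\left(b \right)} = -8 + b$ ($u{\left(b \right)} = b + 4 \left(-2\right) = b - 8 = -8 + b$)
$42029 + \left(41 u{\left(f{\left(-1 \right)} \right)} - 72\right) = 42029 - \left(72 - 41 \left(-8 + \left(5 - 1\right)^{2}\right)\right) = 42029 - \left(72 - 41 \left(-8 + 4^{2}\right)\right) = 42029 - \left(72 - 41 \left(-8 + 16\right)\right) = 42029 + \left(41 \cdot 8 - 72\right) = 42029 + \left(328 - 72\right) = 42029 + 256 = 42285$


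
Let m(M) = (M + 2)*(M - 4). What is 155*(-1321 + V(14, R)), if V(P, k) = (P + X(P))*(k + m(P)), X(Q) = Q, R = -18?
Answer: 411525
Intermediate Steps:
m(M) = (-4 + M)*(2 + M) (m(M) = (2 + M)*(-4 + M) = (-4 + M)*(2 + M))
V(P, k) = 2*P*(-8 + k + P² - 2*P) (V(P, k) = (P + P)*(k + (-8 + P² - 2*P)) = (2*P)*(-8 + k + P² - 2*P) = 2*P*(-8 + k + P² - 2*P))
155*(-1321 + V(14, R)) = 155*(-1321 + 2*14*(-8 - 18 + 14² - 2*14)) = 155*(-1321 + 2*14*(-8 - 18 + 196 - 28)) = 155*(-1321 + 2*14*142) = 155*(-1321 + 3976) = 155*2655 = 411525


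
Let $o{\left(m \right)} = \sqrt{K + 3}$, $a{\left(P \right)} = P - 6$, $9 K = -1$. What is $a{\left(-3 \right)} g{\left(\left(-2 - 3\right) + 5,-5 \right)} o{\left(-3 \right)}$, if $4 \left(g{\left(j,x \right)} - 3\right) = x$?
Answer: $- \frac{21 \sqrt{26}}{4} \approx -26.77$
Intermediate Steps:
$K = - \frac{1}{9}$ ($K = \frac{1}{9} \left(-1\right) = - \frac{1}{9} \approx -0.11111$)
$a{\left(P \right)} = -6 + P$ ($a{\left(P \right)} = P - 6 = -6 + P$)
$o{\left(m \right)} = \frac{\sqrt{26}}{3}$ ($o{\left(m \right)} = \sqrt{- \frac{1}{9} + 3} = \sqrt{\frac{26}{9}} = \frac{\sqrt{26}}{3}$)
$g{\left(j,x \right)} = 3 + \frac{x}{4}$
$a{\left(-3 \right)} g{\left(\left(-2 - 3\right) + 5,-5 \right)} o{\left(-3 \right)} = \left(-6 - 3\right) \left(3 + \frac{1}{4} \left(-5\right)\right) \frac{\sqrt{26}}{3} = - 9 \left(3 - \frac{5}{4}\right) \frac{\sqrt{26}}{3} = \left(-9\right) \frac{7}{4} \frac{\sqrt{26}}{3} = - \frac{63 \frac{\sqrt{26}}{3}}{4} = - \frac{21 \sqrt{26}}{4}$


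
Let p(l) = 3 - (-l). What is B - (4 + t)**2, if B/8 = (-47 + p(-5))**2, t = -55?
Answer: 16607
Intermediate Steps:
p(l) = 3 + l (p(l) = 3 - (-1)*l = 3 + l)
B = 19208 (B = 8*(-47 + (3 - 5))**2 = 8*(-47 - 2)**2 = 8*(-49)**2 = 8*2401 = 19208)
B - (4 + t)**2 = 19208 - (4 - 55)**2 = 19208 - 1*(-51)**2 = 19208 - 1*2601 = 19208 - 2601 = 16607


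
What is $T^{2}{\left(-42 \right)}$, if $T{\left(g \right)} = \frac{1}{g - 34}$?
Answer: $\frac{1}{5776} \approx 0.00017313$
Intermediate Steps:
$T{\left(g \right)} = \frac{1}{-34 + g}$
$T^{2}{\left(-42 \right)} = \left(\frac{1}{-34 - 42}\right)^{2} = \left(\frac{1}{-76}\right)^{2} = \left(- \frac{1}{76}\right)^{2} = \frac{1}{5776}$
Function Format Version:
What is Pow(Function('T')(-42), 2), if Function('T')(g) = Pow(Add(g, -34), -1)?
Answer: Rational(1, 5776) ≈ 0.00017313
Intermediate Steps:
Function('T')(g) = Pow(Add(-34, g), -1)
Pow(Function('T')(-42), 2) = Pow(Pow(Add(-34, -42), -1), 2) = Pow(Pow(-76, -1), 2) = Pow(Rational(-1, 76), 2) = Rational(1, 5776)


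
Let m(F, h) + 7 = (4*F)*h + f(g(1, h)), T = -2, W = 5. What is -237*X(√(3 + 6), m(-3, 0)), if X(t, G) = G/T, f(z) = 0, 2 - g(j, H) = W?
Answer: -1659/2 ≈ -829.50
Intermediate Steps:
g(j, H) = -3 (g(j, H) = 2 - 1*5 = 2 - 5 = -3)
m(F, h) = -7 + 4*F*h (m(F, h) = -7 + ((4*F)*h + 0) = -7 + (4*F*h + 0) = -7 + 4*F*h)
X(t, G) = -G/2 (X(t, G) = G/(-2) = G*(-½) = -G/2)
-237*X(√(3 + 6), m(-3, 0)) = -(-237)*(-7 + 4*(-3)*0)/2 = -(-237)*(-7 + 0)/2 = -(-237)*(-7)/2 = -237*7/2 = -1659/2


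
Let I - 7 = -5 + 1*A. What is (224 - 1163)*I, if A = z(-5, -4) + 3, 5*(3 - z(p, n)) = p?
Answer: -8451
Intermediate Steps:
z(p, n) = 3 - p/5
A = 7 (A = (3 - ⅕*(-5)) + 3 = (3 + 1) + 3 = 4 + 3 = 7)
I = 9 (I = 7 + (-5 + 1*7) = 7 + (-5 + 7) = 7 + 2 = 9)
(224 - 1163)*I = (224 - 1163)*9 = -939*9 = -8451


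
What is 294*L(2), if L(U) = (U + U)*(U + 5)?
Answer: 8232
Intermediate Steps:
L(U) = 2*U*(5 + U) (L(U) = (2*U)*(5 + U) = 2*U*(5 + U))
294*L(2) = 294*(2*2*(5 + 2)) = 294*(2*2*7) = 294*28 = 8232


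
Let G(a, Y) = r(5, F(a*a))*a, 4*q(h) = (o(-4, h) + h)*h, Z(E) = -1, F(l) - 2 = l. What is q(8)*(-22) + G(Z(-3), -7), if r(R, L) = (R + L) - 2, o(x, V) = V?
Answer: -710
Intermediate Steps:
F(l) = 2 + l
r(R, L) = -2 + L + R (r(R, L) = (L + R) - 2 = -2 + L + R)
q(h) = h²/2 (q(h) = ((h + h)*h)/4 = ((2*h)*h)/4 = (2*h²)/4 = h²/2)
G(a, Y) = a*(5 + a²) (G(a, Y) = (-2 + (2 + a*a) + 5)*a = (-2 + (2 + a²) + 5)*a = (5 + a²)*a = a*(5 + a²))
q(8)*(-22) + G(Z(-3), -7) = ((½)*8²)*(-22) - (5 + (-1)²) = ((½)*64)*(-22) - (5 + 1) = 32*(-22) - 1*6 = -704 - 6 = -710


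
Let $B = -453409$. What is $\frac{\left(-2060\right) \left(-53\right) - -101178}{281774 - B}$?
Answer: $\frac{210358}{735183} \approx 0.28613$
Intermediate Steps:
$\frac{\left(-2060\right) \left(-53\right) - -101178}{281774 - B} = \frac{\left(-2060\right) \left(-53\right) - -101178}{281774 - -453409} = \frac{109180 + 101178}{281774 + 453409} = \frac{210358}{735183}$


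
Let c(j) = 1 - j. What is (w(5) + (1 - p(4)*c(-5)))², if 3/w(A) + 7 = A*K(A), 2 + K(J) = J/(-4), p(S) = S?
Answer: 514089/961 ≈ 534.95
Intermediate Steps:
K(J) = -2 - J/4 (K(J) = -2 + J/(-4) = -2 + J*(-¼) = -2 - J/4)
w(A) = 3/(-7 + A*(-2 - A/4))
(w(5) + (1 - p(4)*c(-5)))² = (-12/(28 + 5*(8 + 5)) + (1 - 4*(1 - 1*(-5))))² = (-12/(28 + 5*13) + (1 - 4*(1 + 5)))² = (-12/(28 + 65) + (1 - 4*6))² = (-12/93 + (1 - 1*24))² = (-12*1/93 + (1 - 24))² = (-4/31 - 23)² = (-717/31)² = 514089/961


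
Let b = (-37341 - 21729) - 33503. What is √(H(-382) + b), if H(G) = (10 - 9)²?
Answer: 2*I*√23143 ≈ 304.26*I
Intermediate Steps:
b = -92573 (b = -59070 - 33503 = -92573)
H(G) = 1 (H(G) = 1² = 1)
√(H(-382) + b) = √(1 - 92573) = √(-92572) = 2*I*√23143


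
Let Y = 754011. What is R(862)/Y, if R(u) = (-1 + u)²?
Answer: 82369/83779 ≈ 0.98317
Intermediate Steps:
R(862)/Y = (-1 + 862)²/754011 = 861²*(1/754011) = 741321*(1/754011) = 82369/83779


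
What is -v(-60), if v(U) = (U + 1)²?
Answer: -3481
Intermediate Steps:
v(U) = (1 + U)²
-v(-60) = -(1 - 60)² = -1*(-59)² = -1*3481 = -3481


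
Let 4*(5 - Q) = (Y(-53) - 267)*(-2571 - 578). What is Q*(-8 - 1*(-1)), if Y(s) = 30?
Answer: 5224051/4 ≈ 1.3060e+6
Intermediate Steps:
Q = -746293/4 (Q = 5 - (30 - 267)*(-2571 - 578)/4 = 5 - (-237)*(-3149)/4 = 5 - 1/4*746313 = 5 - 746313/4 = -746293/4 ≈ -1.8657e+5)
Q*(-8 - 1*(-1)) = -746293*(-8 - 1*(-1))/4 = -746293*(-8 + 1)/4 = -746293/4*(-7) = 5224051/4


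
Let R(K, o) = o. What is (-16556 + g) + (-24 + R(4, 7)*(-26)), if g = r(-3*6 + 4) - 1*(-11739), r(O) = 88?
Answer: -4935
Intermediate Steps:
g = 11827 (g = 88 - 1*(-11739) = 88 + 11739 = 11827)
(-16556 + g) + (-24 + R(4, 7)*(-26)) = (-16556 + 11827) + (-24 + 7*(-26)) = -4729 + (-24 - 182) = -4729 - 206 = -4935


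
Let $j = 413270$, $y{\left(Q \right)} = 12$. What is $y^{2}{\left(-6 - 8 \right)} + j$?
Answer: $413414$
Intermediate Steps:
$y^{2}{\left(-6 - 8 \right)} + j = 12^{2} + 413270 = 144 + 413270 = 413414$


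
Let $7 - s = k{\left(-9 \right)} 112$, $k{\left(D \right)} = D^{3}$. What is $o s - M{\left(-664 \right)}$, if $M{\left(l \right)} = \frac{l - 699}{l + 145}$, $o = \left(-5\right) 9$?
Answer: $- \frac{1907053888}{519} \approx -3.6745 \cdot 10^{6}$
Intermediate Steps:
$o = -45$
$M{\left(l \right)} = \frac{-699 + l}{145 + l}$
$s = 81655$ ($s = 7 - \left(-9\right)^{3} \cdot 112 = 7 - \left(-729\right) 112 = 7 - -81648 = 7 + 81648 = 81655$)
$o s - M{\left(-664 \right)} = \left(-45\right) 81655 - \frac{-699 - 664}{145 - 664} = -3674475 - \frac{1}{-519} \left(-1363\right) = -3674475 - \left(- \frac{1}{519}\right) \left(-1363\right) = -3674475 - \frac{1363}{519} = - \frac{1907053888}{519}$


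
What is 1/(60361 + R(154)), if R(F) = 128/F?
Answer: 77/4647861 ≈ 1.6567e-5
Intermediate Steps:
1/(60361 + R(154)) = 1/(60361 + 128/154) = 1/(60361 + 128*(1/154)) = 1/(60361 + 64/77) = 1/(4647861/77) = 77/4647861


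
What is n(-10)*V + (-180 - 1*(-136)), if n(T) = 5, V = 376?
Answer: 1836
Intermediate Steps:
n(-10)*V + (-180 - 1*(-136)) = 5*376 + (-180 - 1*(-136)) = 1880 + (-180 + 136) = 1880 - 44 = 1836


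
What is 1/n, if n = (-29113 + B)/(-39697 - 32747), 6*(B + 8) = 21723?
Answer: 144888/51001 ≈ 2.8409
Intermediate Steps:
B = 7225/2 (B = -8 + (⅙)*21723 = -8 + 7241/2 = 7225/2 ≈ 3612.5)
n = 51001/144888 (n = (-29113 + 7225/2)/(-39697 - 32747) = -51001/2/(-72444) = -51001/2*(-1/72444) = 51001/144888 ≈ 0.35200)
1/n = 1/(51001/144888) = 144888/51001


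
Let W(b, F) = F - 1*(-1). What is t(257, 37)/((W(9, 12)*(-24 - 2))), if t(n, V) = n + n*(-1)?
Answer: 0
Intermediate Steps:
W(b, F) = 1 + F (W(b, F) = F + 1 = 1 + F)
t(n, V) = 0 (t(n, V) = n - n = 0)
t(257, 37)/((W(9, 12)*(-24 - 2))) = 0/(((1 + 12)*(-24 - 2))) = 0/((13*(-26))) = 0/(-338) = 0*(-1/338) = 0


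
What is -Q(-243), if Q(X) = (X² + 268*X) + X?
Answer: 6318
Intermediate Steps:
Q(X) = X² + 269*X
-Q(-243) = -(-243)*(269 - 243) = -(-243)*26 = -1*(-6318) = 6318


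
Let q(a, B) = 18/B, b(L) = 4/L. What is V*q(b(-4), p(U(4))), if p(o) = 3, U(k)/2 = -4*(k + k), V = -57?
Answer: -342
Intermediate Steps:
U(k) = -16*k (U(k) = 2*(-4*(k + k)) = 2*(-8*k) = -16*k)
V*q(b(-4), p(U(4))) = -1026/3 = -57*6 = -342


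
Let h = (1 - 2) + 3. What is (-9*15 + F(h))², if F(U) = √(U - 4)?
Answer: (135 - I*√2)² ≈ 18223.0 - 381.8*I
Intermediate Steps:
h = 2 (h = -1 + 3 = 2)
F(U) = √(-4 + U)
(-9*15 + F(h))² = (-9*15 + √(-4 + 2))² = (-135 + √(-2))² = (-135 + I*√2)²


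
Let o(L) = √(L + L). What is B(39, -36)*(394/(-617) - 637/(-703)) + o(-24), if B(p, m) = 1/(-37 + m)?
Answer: -116047/31663823 + 4*I*√3 ≈ -0.003665 + 6.9282*I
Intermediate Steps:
o(L) = √2*√L (o(L) = √(2*L) = √2*√L)
B(39, -36)*(394/(-617) - 637/(-703)) + o(-24) = (394/(-617) - 637/(-703))/(-37 - 36) + √2*√(-24) = (394*(-1/617) - 637*(-1/703))/(-73) + √2*(2*I*√6) = -(-394/617 + 637/703)/73 + 4*I*√3 = -1/73*116047/433751 + 4*I*√3 = -116047/31663823 + 4*I*√3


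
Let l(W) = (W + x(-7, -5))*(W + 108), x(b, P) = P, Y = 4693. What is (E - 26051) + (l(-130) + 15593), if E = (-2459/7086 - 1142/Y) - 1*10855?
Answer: -610008723413/33254598 ≈ -18344.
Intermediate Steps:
E = -360998293589/33254598 (E = (-2459/7086 - 1142/4693) - 1*10855 = (-2459*1/7086 - 1142*1/4693) - 10855 = (-2459/7086 - 1142/4693) - 10855 = -19632299/33254598 - 10855 = -360998293589/33254598 ≈ -10856.)
l(W) = (-5 + W)*(108 + W) (l(W) = (W - 5)*(W + 108) = (-5 + W)*(108 + W))
(E - 26051) + (l(-130) + 15593) = (-360998293589/33254598 - 26051) + ((-540 + (-130)**2 + 103*(-130)) + 15593) = -1227313826087/33254598 + ((-540 + 16900 - 13390) + 15593) = -1227313826087/33254598 + (2970 + 15593) = -1227313826087/33254598 + 18563 = -610008723413/33254598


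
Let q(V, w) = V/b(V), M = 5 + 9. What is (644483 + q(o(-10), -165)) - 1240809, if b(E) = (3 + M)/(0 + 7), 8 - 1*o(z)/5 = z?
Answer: -10136912/17 ≈ -5.9629e+5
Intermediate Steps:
o(z) = 40 - 5*z
M = 14
b(E) = 17/7 (b(E) = (3 + 14)/(0 + 7) = 17/7)
q(V, w) = 7*V/17 (q(V, w) = V/(17/7) = V*(7/17) = 7*V/17)
(644483 + q(o(-10), -165)) - 1240809 = (644483 + 7*(40 - 5*(-10))/17) - 1240809 = (644483 + 7*(40 + 50)/17) - 1240809 = (644483 + (7/17)*90) - 1240809 = (644483 + 630/17) - 1240809 = 10956841/17 - 1240809 = -10136912/17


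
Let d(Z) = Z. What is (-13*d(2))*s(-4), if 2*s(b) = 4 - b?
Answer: -104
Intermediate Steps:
s(b) = 2 - b/2 (s(b) = (4 - b)/2 = 2 - b/2)
(-13*d(2))*s(-4) = (-13*2)*(2 - ½*(-4)) = -26*(2 + 2) = -26*4 = -104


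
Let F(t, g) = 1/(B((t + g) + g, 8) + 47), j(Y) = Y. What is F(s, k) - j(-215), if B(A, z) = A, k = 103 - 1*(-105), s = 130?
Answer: 127496/593 ≈ 215.00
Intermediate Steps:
k = 208 (k = 103 + 105 = 208)
F(t, g) = 1/(47 + t + 2*g) (F(t, g) = 1/(((t + g) + g) + 47) = 1/(((g + t) + g) + 47) = 1/((t + 2*g) + 47) = 1/(47 + t + 2*g))
F(s, k) - j(-215) = 1/(47 + 130 + 2*208) - 1*(-215) = 1/(47 + 130 + 416) + 215 = 1/593 + 215 = 127496/593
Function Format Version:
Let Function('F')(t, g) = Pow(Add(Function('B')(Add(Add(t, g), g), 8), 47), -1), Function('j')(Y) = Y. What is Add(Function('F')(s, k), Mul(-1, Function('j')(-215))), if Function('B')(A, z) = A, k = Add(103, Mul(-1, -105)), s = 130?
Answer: Rational(127496, 593) ≈ 215.00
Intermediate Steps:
k = 208 (k = Add(103, 105) = 208)
Function('F')(t, g) = Pow(Add(47, t, Mul(2, g)), -1) (Function('F')(t, g) = Pow(Add(Add(Add(t, g), g), 47), -1) = Pow(Add(Add(Add(g, t), g), 47), -1) = Pow(Add(Add(t, Mul(2, g)), 47), -1) = Pow(Add(47, t, Mul(2, g)), -1))
Add(Function('F')(s, k), Mul(-1, Function('j')(-215))) = Add(Pow(Add(47, 130, Mul(2, 208)), -1), Mul(-1, -215)) = Add(Pow(Add(47, 130, 416), -1), 215) = Add(Pow(593, -1), 215) = Add(Rational(1, 593), 215) = Rational(127496, 593)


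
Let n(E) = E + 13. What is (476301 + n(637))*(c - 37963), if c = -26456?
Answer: -30724706469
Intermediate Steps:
n(E) = 13 + E
(476301 + n(637))*(c - 37963) = (476301 + (13 + 637))*(-26456 - 37963) = (476301 + 650)*(-64419) = 476951*(-64419) = -30724706469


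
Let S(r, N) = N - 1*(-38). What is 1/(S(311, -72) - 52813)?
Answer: -1/52847 ≈ -1.8923e-5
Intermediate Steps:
S(r, N) = 38 + N (S(r, N) = N + 38 = 38 + N)
1/(S(311, -72) - 52813) = 1/((38 - 72) - 52813) = 1/(-34 - 52813) = 1/(-52847) = -1/52847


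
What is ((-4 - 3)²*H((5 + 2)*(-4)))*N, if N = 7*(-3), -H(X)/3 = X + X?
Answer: -172872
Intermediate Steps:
H(X) = -6*X (H(X) = -3*(X + X) = -6*X)
N = -21
((-4 - 3)²*H((5 + 2)*(-4)))*N = ((-4 - 3)²*(-6*(5 + 2)*(-4)))*(-21) = ((-7)²*(-42*(-4)))*(-21) = (49*(-6*(-28)))*(-21) = (49*168)*(-21) = 8232*(-21) = -172872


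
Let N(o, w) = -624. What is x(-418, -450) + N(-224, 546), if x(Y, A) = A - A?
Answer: -624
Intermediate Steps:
x(Y, A) = 0
x(-418, -450) + N(-224, 546) = 0 - 624 = -624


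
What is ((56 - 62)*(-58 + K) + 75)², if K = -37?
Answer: 416025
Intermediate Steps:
((56 - 62)*(-58 + K) + 75)² = ((56 - 62)*(-58 - 37) + 75)² = (-6*(-95) + 75)² = (570 + 75)² = 645² = 416025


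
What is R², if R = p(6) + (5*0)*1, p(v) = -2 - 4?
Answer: 36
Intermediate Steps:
p(v) = -6
R = -6 (R = -6 + (5*0)*1 = -6 + 0*1 = -6 + 0 = -6)
R² = (-6)² = 36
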